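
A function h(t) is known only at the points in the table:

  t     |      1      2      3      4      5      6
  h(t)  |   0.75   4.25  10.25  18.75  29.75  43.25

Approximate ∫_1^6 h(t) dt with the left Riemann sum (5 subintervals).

63.75

Δt = 1.
Sum = 1·[0.75 + 4.25 + 10.25 + 18.75 + 29.75] = 63.75.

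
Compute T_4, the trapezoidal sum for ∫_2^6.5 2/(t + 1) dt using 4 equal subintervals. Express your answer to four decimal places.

1.8520

Δt = (6.5 − 2)/4 = 1.125.
f(2) = 2/3, f(3.125) = 16/33, f(4.25) = 8/21, f(5.375) = 16/51, f(6.5) = 4/15.
T_4 = (Δt/2)·[f(t_0) + 2f(t_1) + 2f(t_2) + 2f(t_3) + f(t_4)].
Sum ≈ 1.8520.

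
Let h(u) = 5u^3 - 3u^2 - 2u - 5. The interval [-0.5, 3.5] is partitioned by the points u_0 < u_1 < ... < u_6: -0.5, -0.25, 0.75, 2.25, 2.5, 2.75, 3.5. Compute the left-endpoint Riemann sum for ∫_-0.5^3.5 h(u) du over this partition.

58.28125

Subinterval widths: 0.25, 1, 1.5, 0.25, 0.25, 0.75.
Left endpoints: -0.5, -0.25, 0.75, 2.25, 2.5, 2.75.
h(-0.5) = -5.375, h(-0.25) = -4.765625, h(0.75) = -6.078125, h(2.25) = 32.265625, h(2.5) = 49.375, h(2.75) = 70.796875.
Sum = Σ Δu_i · h(u_i).
Sum = 58.28125.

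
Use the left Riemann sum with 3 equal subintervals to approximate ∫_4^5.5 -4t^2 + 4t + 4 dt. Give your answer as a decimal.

Δt = (5.5 − 4)/3 = 0.5.
Left endpoints: 4, 4.5, 5.
f(4) = -44, f(4.5) = -59, f(5) = -76.
Sum = Δt · [f(4) + f(4.5) + f(5)].
Sum = -89.5.

-89.5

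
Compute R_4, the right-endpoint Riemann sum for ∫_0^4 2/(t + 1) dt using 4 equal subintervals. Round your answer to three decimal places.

2.567

Δt = (4 − 0)/4 = 1.
Right endpoints: 1, 2, 3, 4.
f(1) = 1, f(2) = 2/3, f(3) = 0.5, f(4) = 0.4.
Sum = Δt · [f(1) + f(2) + f(3) + f(4)].
Sum ≈ 2.567.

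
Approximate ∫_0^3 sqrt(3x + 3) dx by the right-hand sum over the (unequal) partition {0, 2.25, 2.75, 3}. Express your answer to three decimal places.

Subinterval widths: 2.25, 0.5, 0.25.
Right endpoints: 2.25, 2.75, 3.
f(2.25) ≈ 3.122, f(2.75) ≈ 3.354, f(3) ≈ 3.464.
Sum = Σ Δx_i · f(x_i).
Sum ≈ 9.569.

9.569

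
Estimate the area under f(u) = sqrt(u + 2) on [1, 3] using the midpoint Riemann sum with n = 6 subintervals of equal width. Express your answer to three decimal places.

Δu = (3 − 1)/6 = 1/3.
Midpoints: 7/6, 1.5, 11/6, 13/6, 2.5, 17/6.
f(7/6) ≈ 1.780, f(1.5) ≈ 1.871, f(11/6) ≈ 1.958, f(13/6) ≈ 2.041, f(2.5) ≈ 2.121, f(17/6) ≈ 2.198.
Sum = Δu · [f(7/6) + f(1.5) + f(11/6) + ...].
Sum ≈ 3.990.

3.990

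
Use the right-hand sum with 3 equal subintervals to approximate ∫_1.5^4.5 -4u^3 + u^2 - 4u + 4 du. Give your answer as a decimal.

Δu = (4.5 − 1.5)/3 = 1.
Right endpoints: 2.5, 3.5, 4.5.
f(2.5) = -62.25, f(3.5) = -169.25, f(4.5) = -358.25.
Sum = Δu · [f(2.5) + f(3.5) + f(4.5)].
Sum = -589.75.

-589.75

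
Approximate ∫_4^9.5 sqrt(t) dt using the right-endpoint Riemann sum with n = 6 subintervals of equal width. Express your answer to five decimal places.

14.67719

Δt = (9.5 − 4)/6 = 11/12.
Right endpoints: 59/12, 35/6, 6.75, 23/3, 103/12, 9.5.
f(59/12) ≈ 2.21736, f(35/6) ≈ 2.41523, f(6.75) ≈ 2.59808, f(23/3) ≈ 2.76887, f(103/12) ≈ 2.92973, f(9.5) ≈ 3.08221.
Sum = Δt · [f(59/12) + f(35/6) + f(6.75) + ...].
Sum ≈ 14.67719.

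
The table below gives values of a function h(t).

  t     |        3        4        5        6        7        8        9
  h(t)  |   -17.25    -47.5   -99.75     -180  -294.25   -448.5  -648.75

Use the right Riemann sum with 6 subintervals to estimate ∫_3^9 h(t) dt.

-1718.75

Δt = 1.
Sum = 1·[(-47.5) + (-99.75) + (-180) + (-294.25) + (-448.5) + (-648.75)] = -1718.75.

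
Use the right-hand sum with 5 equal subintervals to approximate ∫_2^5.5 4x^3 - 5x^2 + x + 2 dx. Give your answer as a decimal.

Δx = (5.5 − 2)/5 = 0.7.
Right endpoints: 2.7, 3.4, 4.1, 4.8, 5.5.
f(2.7) = 46.982, f(3.4) = 104.816, f(4.1) = 197.734, f(4.8) = 333.968, f(5.5) = 521.75.
Sum = Δx · [f(2.7) + f(3.4) + f(4.1) + f(4.8) + f(5.5)].
Sum = 843.675.

843.675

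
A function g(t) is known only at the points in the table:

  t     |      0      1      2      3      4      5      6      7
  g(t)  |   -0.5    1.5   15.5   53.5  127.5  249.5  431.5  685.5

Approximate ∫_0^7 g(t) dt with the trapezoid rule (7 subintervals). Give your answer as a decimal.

1221.5

Δt = 1.
T_7 = (1/2)·[(-0.5) + 2·1.5 + 2·15.5 + 2·53.5 + 2·127.5 + 2·249.5 + 2·431.5 + 685.5] = 1221.5.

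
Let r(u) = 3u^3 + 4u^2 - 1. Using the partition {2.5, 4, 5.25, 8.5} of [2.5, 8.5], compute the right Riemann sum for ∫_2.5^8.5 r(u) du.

7985.41796875

Subinterval widths: 1.5, 1.25, 3.25.
Right endpoints: 4, 5.25, 8.5.
r(4) = 255, r(5.25) = 543.359375, r(8.5) = 2130.375.
Sum = Σ Δu_i · r(u_i).
Sum = 7985.41796875.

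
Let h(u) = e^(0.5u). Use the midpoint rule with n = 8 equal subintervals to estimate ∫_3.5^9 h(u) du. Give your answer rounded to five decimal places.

167.69817

Δu = (9 − 3.5)/8 = 0.6875.
Midpoints: 3.84375, 4.53125, 5.21875, 5.90625, 6.59375, 7.28125, 7.96875, 8.65625.
h(3.84375) ≈ 6.83376, h(4.53125) ≈ 9.63715, h(5.21875) ≈ 13.59055, h(5.90625) ≈ 19.16575, h(6.59375) ≈ 27.02804, h(7.28125) ≈ 38.11565, h(7.96875) ≈ 53.75168, h(8.65625) ≈ 75.80202.
Sum = Δu · [h(3.84375) + h(4.53125) + h(5.21875) + ...].
Sum ≈ 167.69817.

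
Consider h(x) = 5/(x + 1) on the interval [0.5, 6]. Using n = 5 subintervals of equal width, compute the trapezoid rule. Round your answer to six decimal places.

Δx = (6 − 0.5)/5 = 1.1.
h(0.5) = 10/3, h(1.6) = 25/13, h(2.7) = 50/37, h(3.8) = 25/24, h(4.9) = 50/59, h(6) = 5/7.
T_5 = (Δx/2)·[h(x_0) + 2h(x_1) + ... + 2h(x_{4}) + h(x_5)].
Sum ≈ 7.906098.

7.906098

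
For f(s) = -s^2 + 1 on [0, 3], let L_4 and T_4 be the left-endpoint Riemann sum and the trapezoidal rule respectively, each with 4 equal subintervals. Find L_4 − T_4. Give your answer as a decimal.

L_4 = -2.90625.
T_4 = -6.28125.
L_4 − T_4 = 3.375.

3.375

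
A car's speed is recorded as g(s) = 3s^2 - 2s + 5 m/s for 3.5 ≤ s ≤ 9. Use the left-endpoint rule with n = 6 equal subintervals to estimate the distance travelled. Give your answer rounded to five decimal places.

557.69618

Δs = (9 − 3.5)/6 = 11/12.
Left endpoints: 3.5, 53/12, 16/3, 6.25, 43/6, 97/12.
g(3.5) = 34.75, g(53/12) = 54.6875, g(16/3) = 239/3, g(6.25) = 109.6875, g(43/6) = 144.75, g(97/12) = 8873/48.
Sum = Δs · [g(3.5) + g(53/12) + g(16/3) + ...].
Sum ≈ 557.69618.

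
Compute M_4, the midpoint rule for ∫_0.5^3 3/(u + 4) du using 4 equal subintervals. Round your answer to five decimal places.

Δu = (3 − 0.5)/4 = 0.625.
Midpoints: 0.8125, 1.4375, 2.0625, 2.6875.
f(0.8125) = 48/77, f(1.4375) = 16/29, f(2.0625) = 48/97, f(2.6875) = 48/107.
Sum = Δu · [f(0.8125) + f(1.4375) + f(2.0625) + f(2.6875)].
Sum ≈ 1.32409.

1.32409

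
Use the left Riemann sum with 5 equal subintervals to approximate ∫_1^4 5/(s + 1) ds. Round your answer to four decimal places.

Δs = (4 − 1)/5 = 0.6.
Left endpoints: 1, 1.6, 2.2, 2.8, 3.4.
f(1) = 2.5, f(1.6) = 25/13, f(2.2) = 1.5625, f(2.8) = 25/19, f(3.4) = 25/22.
Sum = Δs · [f(1) + f(1.6) + f(2.2) + f(2.8) + f(3.4)].
Sum ≈ 5.0626.

5.0626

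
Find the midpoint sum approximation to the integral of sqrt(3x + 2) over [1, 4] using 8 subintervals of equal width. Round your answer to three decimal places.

Δx = (4 − 1)/8 = 0.375.
Midpoints: 1.1875, 1.5625, 1.9375, 2.3125, 2.6875, 3.0625, 3.4375, 3.8125.
f(1.1875) ≈ 2.358, f(1.5625) ≈ 2.586, f(1.9375) ≈ 2.795, f(2.3125) ≈ 2.990, f(2.6875) ≈ 3.172, f(3.0625) ≈ 3.345, f(3.4375) ≈ 3.509, f(3.8125) ≈ 3.666.
Sum = Δx · [f(1.1875) + f(1.5625) + f(1.9375) + ...].
Sum ≈ 9.158.

9.158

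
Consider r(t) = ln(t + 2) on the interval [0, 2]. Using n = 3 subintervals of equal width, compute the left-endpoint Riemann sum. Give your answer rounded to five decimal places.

1.91863

Δt = (2 − 0)/3 = 2/3.
Left endpoints: 0, 2/3, 4/3.
r(0) ≈ 0.69315, r(2/3) ≈ 0.98083, r(4/3) ≈ 1.20397.
Sum = Δt · [r(0) + r(2/3) + r(4/3)].
Sum ≈ 1.91863.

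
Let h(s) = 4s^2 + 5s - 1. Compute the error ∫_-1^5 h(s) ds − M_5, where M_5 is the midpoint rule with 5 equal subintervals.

Exact integral: ∫_-1^5 h(s) ds = 222.
M_5 = 219.12.
Error = 222 − 219.12 = 2.88.

2.88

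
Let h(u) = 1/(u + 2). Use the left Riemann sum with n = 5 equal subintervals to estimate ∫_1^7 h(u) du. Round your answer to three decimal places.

Δu = (7 − 1)/5 = 1.2.
Left endpoints: 1, 2.2, 3.4, 4.6, 5.8.
h(1) = 1/3, h(2.2) = 5/21, h(3.4) = 5/27, h(4.6) = 5/33, h(5.8) = 5/39.
Sum = Δu · [h(1) + h(2.2) + h(3.4) + h(4.6) + h(5.8)].
Sum ≈ 1.244.

1.244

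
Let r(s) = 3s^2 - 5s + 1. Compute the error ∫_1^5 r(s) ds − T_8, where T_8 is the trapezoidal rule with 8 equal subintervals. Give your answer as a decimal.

Exact integral: ∫_1^5 r(s) ds = 68.
T_8 = 68.5.
Error = 68 − 68.5 = -0.5.

-0.5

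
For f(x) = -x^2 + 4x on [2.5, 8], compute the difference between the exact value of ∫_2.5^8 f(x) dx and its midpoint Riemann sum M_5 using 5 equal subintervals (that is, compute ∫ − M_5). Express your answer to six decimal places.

Exact integral: ∫_2.5^8 f(x) dx ≈ -49.95833333.
M_5 = -49.40375.
Error ≈ -49.95833333 − (-49.40375) ≈ -0.554583.

-0.554583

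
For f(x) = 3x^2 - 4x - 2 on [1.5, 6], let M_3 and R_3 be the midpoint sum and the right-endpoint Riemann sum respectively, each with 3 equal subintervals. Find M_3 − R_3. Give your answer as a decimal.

M_3 = 133.59375.
R_3 = 203.625.
M_3 − R_3 = -70.03125.

-70.03125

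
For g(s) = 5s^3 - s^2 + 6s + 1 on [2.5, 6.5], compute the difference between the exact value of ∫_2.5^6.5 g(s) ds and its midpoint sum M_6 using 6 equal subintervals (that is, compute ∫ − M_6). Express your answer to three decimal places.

9.852

Exact integral: ∫_2.5^6.5 g(s) ds ≈ 2208.16667.
M_6 ≈ 2198.31481.
Error ≈ 2208.16667 − 2198.31481 ≈ 9.852.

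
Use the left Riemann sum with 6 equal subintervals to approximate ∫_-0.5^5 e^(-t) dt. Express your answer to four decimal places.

Δt = (5 − (-0.5))/6 = 11/12.
Left endpoints: -0.5, 5/12, 4/3, 2.25, 19/6, 49/12.
f(-0.5) ≈ 1.6487, f(5/12) ≈ 0.6592, f(4/3) ≈ 0.2636, f(2.25) ≈ 0.1054, f(19/6) ≈ 0.0421, f(49/12) ≈ 0.0169.
Sum = Δt · [f(-0.5) + f(5/12) + f(4/3) + ...].
Sum ≈ 2.5080.

2.5080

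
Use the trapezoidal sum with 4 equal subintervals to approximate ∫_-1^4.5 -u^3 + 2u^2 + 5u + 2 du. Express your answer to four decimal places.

Δu = (4.5 − (-1))/4 = 1.375.
f(-1) = 0, f(0.375) = 2101/512, f(1.75) = 11.515625, f(3.125) = 3399/512, f(4.5) = -26.125.
T_4 = (Δu/2)·[f(u_0) + 2f(u_1) + 2f(u_2) + 2f(u_3) + f(u_4)].
Sum ≈ 12.6436.

12.6436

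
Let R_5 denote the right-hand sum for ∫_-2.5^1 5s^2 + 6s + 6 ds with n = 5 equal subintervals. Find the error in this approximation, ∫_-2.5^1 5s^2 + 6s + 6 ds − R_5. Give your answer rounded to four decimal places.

0.4083

Exact integral: ∫_-2.5^1 f(s) ds ≈ 32.958333.
R_5 = 32.55.
Error ≈ 32.958333 − 32.55 ≈ 0.4083.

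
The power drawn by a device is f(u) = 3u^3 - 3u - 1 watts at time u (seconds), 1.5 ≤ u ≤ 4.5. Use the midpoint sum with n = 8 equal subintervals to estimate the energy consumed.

Δu = (4.5 − 1.5)/8 = 0.375.
Midpoints: 1.6875, 2.0625, 2.4375, 2.8125, 3.1875, 3.5625, 3.9375, 4.3125.
f(1.6875) = 34217/4096, f(2.0625) = 78371/4096, f(2.4375) = 143909/4096, f(2.8125) = 234719/4096, f(3.1875) = 354689/4096, f(3.5625) = 507707/4096, f(3.9375) = 697661/4096, f(4.3125) = 928439/4096.
Sum = Δu · [f(1.6875) + f(2.0625) + f(2.4375) + ...].
Sum = 272.80078125.

272.80078125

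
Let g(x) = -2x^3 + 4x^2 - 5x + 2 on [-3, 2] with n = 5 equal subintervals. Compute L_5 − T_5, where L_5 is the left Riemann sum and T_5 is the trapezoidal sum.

L_5 = 165.
T_5 = 107.5.
L_5 − T_5 = 57.5.

57.5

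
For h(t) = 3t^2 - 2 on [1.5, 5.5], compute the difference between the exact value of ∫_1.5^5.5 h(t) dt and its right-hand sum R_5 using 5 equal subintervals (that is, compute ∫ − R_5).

-34.88

Exact integral: ∫_1.5^5.5 h(t) dt = 155.
R_5 = 189.88.
Error = 155 − 189.88 = -34.88.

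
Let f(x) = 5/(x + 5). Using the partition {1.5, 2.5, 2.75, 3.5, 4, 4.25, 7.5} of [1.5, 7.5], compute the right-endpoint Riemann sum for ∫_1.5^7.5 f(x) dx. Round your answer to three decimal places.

2.982

Subinterval widths: 1, 0.25, 0.75, 0.5, 0.25, 3.25.
Right endpoints: 2.5, 2.75, 3.5, 4, 4.25, 7.5.
f(2.5) = 2/3, f(2.75) = 20/31, f(3.5) = 10/17, f(4) = 5/9, f(4.25) = 20/37, f(7.5) = 0.4.
Sum = Σ Δx_i · f(x_i).
Sum ≈ 2.982.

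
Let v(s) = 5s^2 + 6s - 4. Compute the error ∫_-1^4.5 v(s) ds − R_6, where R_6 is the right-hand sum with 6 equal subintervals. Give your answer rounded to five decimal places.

-63.09086

Exact integral: ∫_-1^4.5 v(s) ds ≈ 189.2916667.
R_6 ≈ 252.3825231.
Error ≈ 189.2916667 − 252.3825231 ≈ -63.09086.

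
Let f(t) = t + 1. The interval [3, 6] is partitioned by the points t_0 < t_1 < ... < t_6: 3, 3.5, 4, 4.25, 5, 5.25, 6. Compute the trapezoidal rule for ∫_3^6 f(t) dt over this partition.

Subinterval widths: 0.5, 0.5, 0.25, 0.75, 0.25, 0.75.
f(3) = 4, f(3.5) = 4.5, f(4) = 5, f(4.25) = 5.25, f(5) = 6, f(5.25) = 6.25, f(6) = 7.
On each subinterval the trapezoid contributes (Δt_i/2)·[f(t_{i-1}) + f(t_i)].
Sum = 16.5.

16.5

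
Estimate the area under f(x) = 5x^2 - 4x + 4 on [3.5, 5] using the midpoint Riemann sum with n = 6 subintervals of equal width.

Δx = (5 − 3.5)/6 = 0.25.
Midpoints: 3.625, 3.875, 4.125, 4.375, 4.625, 4.875.
f(3.625) = 55.203125, f(3.875) = 63.578125, f(4.125) = 72.578125, f(4.375) = 82.203125, f(4.625) = 92.453125, f(4.875) = 103.328125.
Sum = Δx · [f(3.625) + f(3.875) + f(4.125) + ...].
Sum = 117.3359375.

117.3359375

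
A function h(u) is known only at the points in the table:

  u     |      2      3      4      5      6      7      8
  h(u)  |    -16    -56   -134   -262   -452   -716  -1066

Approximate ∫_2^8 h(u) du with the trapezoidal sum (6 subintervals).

-2161

Δu = 1.
T_6 = (1/2)·[(-16) + 2·(-56) + 2·(-134) + 2·(-262) + 2·(-452) + 2·(-716) + (-1066)] = -2161.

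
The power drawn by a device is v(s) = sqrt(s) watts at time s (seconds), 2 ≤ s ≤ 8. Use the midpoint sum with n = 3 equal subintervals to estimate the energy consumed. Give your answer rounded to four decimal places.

13.2277

Δs = (8 − 2)/3 = 2.
Midpoints: 3, 5, 7.
v(3) ≈ 1.7321, v(5) ≈ 2.2361, v(7) ≈ 2.6458.
Sum = Δs · [v(3) + v(5) + v(7)].
Sum ≈ 13.2277.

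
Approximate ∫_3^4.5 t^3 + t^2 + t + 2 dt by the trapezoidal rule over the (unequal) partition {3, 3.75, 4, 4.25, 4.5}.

Subinterval widths: 0.75, 0.25, 0.25, 0.25.
f(3) = 41, f(3.75) = 72.546875, f(4) = 86, f(4.25) = 101.078125, f(4.5) = 117.875.
On each subinterval the trapezoid contributes (Δt_i/2)·[f(t_{i-1}) + f(t_i)].
Sum = 113.15234375.

113.15234375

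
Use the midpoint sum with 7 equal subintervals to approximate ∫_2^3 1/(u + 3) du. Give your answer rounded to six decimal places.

0.182311

Δu = (3 − 2)/7 = 1/7.
Midpoints: 29/14, 31/14, 33/14, 2.5, 37/14, 39/14, 41/14.
f(29/14) = 14/71, f(31/14) = 14/73, f(33/14) = 14/75, f(2.5) = 2/11, f(37/14) = 14/79, f(39/14) = 14/81, f(41/14) = 14/83.
Sum = Δu · [f(29/14) + f(31/14) + f(33/14) + ...].
Sum ≈ 0.182311.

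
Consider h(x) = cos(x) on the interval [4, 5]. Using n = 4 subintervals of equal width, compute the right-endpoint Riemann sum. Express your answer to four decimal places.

-0.0839

Δx = (5 − 4)/4 = 0.25.
Right endpoints: 4.25, 4.5, 4.75, 5.
h(4.25) ≈ -0.4461, h(4.5) ≈ -0.2108, h(4.75) ≈ 0.0376, h(5) ≈ 0.2837.
Sum = Δx · [h(4.25) + h(4.5) + h(4.75) + h(5)].
Sum ≈ -0.0839.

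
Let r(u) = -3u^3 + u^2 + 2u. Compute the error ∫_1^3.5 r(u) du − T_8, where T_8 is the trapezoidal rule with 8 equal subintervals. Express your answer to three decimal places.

Exact integral: ∫_1^3.5 r(u) du ≈ -86.58854.
T_8 ≈ -87.37183.
Error ≈ -86.58854 − (-87.37183) ≈ 0.783.

0.783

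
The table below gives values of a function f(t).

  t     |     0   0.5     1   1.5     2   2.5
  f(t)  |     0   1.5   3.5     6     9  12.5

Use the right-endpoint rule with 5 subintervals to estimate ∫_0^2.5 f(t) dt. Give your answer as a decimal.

Δt = 0.5.
Sum = 0.5·[1.5 + 3.5 + 6 + 9 + 12.5] = 16.25.

16.25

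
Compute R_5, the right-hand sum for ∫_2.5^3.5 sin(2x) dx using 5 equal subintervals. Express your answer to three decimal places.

Δx = (3.5 − 2.5)/5 = 0.2.
Right endpoints: 2.7, 2.9, 3.1, 3.3, 3.5.
f(2.7) ≈ -0.773, f(2.9) ≈ -0.465, f(3.1) ≈ -0.083, f(3.3) ≈ 0.312, f(3.5) ≈ 0.657.
Sum = Δx · [f(2.7) + f(2.9) + f(3.1) + f(3.3) + f(3.5)].
Sum ≈ -0.070.

-0.070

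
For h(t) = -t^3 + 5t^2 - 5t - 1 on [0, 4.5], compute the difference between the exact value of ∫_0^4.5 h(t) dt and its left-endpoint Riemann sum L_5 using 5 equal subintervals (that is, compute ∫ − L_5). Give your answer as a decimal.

-4.505625

Exact integral: ∫_0^4.5 h(t) dt = -5.765625.
L_5 = -1.26.
Error = -5.765625 − (-1.26) = -4.505625.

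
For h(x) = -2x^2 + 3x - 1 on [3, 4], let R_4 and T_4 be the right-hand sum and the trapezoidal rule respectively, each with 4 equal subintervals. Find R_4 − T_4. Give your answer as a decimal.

-1.375

R_4 = -16.5625.
T_4 = -15.1875.
R_4 − T_4 = -1.375.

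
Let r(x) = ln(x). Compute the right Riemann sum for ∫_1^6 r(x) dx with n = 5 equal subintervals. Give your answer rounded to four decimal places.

6.5793

Δx = (6 − 1)/5 = 1.
Right endpoints: 2, 3, 4, 5, 6.
r(2) ≈ 0.6931, r(3) ≈ 1.0986, r(4) ≈ 1.3863, r(5) ≈ 1.6094, r(6) ≈ 1.7918.
Sum = Δx · [r(2) + r(3) + r(4) + r(5) + r(6)].
Sum ≈ 6.5793.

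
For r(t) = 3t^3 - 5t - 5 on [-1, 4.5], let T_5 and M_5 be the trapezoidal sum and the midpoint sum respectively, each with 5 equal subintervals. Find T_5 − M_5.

26.2040625

T_5 = 248.64125.
M_5 = 222.4371875.
T_5 − M_5 = 26.2040625.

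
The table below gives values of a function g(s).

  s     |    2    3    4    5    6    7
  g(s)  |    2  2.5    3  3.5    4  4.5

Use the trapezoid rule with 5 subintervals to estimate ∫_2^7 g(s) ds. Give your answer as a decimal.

Δs = 1.
T_5 = (1/2)·[2 + 2·2.5 + 2·3 + 2·3.5 + 2·4 + 4.5] = 16.25.

16.25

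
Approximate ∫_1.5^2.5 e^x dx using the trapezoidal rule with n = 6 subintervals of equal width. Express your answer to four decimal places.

7.7186

Δx = (2.5 − 1.5)/6 = 1/6.
f(1.5) ≈ 4.4817, f(5/3) ≈ 5.2945, f(11/6) ≈ 6.2547, f(2) ≈ 7.3891, f(13/6) ≈ 8.7291, f(7/3) ≈ 10.3123, f(2.5) ≈ 12.1825.
T_6 = (Δx/2)·[f(x_0) + 2f(x_1) + ... + 2f(x_{5}) + f(x_6)].
Sum ≈ 7.7186.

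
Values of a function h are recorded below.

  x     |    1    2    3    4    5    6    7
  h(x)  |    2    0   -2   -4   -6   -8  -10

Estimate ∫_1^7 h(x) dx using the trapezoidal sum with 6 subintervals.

Δx = 1.
T_6 = (1/2)·[2 + 2·0 + 2·(-2) + 2·(-4) + 2·(-6) + 2·(-8) + (-10)] = -24.

-24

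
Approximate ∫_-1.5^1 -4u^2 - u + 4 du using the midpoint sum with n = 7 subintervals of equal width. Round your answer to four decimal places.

4.8980

Δu = (1 − (-1.5))/7 = 5/14.
Midpoints: -37/28, -27/28, -17/28, -0.25, 3/28, 13/28, 23/28.
f(-37/28) = -163/98, f(-27/28) = 61/49, f(-17/28) = 307/98, f(-0.25) = 4, f(3/28) = 377/98, f(13/28) = 131/49, f(23/28) = 47/98.
Sum = Δu · [f(-37/28) + f(-27/28) + f(-17/28) + ...].
Sum ≈ 4.8980.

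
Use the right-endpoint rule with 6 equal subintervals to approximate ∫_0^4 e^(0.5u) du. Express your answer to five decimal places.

15.02589

Δu = (4 − 0)/6 = 2/3.
Right endpoints: 2/3, 4/3, 2, 8/3, 10/3, 4.
f(2/3) ≈ 1.39561, f(4/3) ≈ 1.94773, f(2) ≈ 2.71828, f(8/3) ≈ 3.79367, f(10/3) ≈ 5.29449, f(4) ≈ 7.38906.
Sum = Δu · [f(2/3) + f(4/3) + f(2) + ...].
Sum ≈ 15.02589.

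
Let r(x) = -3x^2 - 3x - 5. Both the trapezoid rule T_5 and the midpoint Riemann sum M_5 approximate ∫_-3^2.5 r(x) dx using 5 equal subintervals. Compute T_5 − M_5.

-4.99125

T_5 = -69.3275.
M_5 = -64.33625.
T_5 − M_5 = -4.99125.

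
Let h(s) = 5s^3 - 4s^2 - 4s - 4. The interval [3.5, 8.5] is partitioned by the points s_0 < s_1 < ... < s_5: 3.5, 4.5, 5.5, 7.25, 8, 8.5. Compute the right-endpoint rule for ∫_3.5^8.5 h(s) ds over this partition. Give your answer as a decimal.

7019.05859375

Subinterval widths: 1, 1, 1.75, 0.75, 0.5.
Right endpoints: 4.5, 5.5, 7.25, 8, 8.5.
h(4.5) = 352.625, h(5.5) = 684.875, h(7.25) = 1662.140625, h(8) = 2268, h(8.5) = 2743.625.
Sum = Σ Δs_i · h(s_i).
Sum = 7019.05859375.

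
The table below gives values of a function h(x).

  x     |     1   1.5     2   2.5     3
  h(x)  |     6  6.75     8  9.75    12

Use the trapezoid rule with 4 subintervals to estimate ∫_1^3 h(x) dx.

Δx = 0.5.
T_4 = (0.5/2)·[6 + 2·6.75 + 2·8 + 2·9.75 + 12] = 16.75.

16.75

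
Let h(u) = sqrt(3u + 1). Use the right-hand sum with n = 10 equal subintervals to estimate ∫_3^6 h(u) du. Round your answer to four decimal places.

Δu = (6 − 3)/10 = 0.3.
Right endpoints: 3.3, 3.6, 3.9, 4.2, 4.5, 4.8, 5.1, 5.4, 5.7, 6.
h(3.3) ≈ 3.3015, h(3.6) ≈ 3.4351, h(3.9) ≈ 3.5637, h(4.2) ≈ 3.6878, h(4.5) ≈ 3.8079, h(4.8) ≈ 3.9243, h(5.1) ≈ 4.0373, h(5.4) ≈ 4.1473, h(5.7) ≈ 4.2544, h(6) ≈ 4.3589.
Sum = Δu · [h(3.3) + h(3.6) + h(3.9) + ...].
Sum ≈ 11.5555.

11.5555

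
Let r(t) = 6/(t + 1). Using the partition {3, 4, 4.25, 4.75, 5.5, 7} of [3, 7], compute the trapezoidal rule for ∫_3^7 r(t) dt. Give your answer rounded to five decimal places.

Subinterval widths: 1, 0.25, 0.5, 0.75, 1.5.
r(3) = 1.5, r(4) = 1.2, r(4.25) = 8/7, r(4.75) = 24/23, r(5.5) = 12/13, r(7) = 0.75.
On each subinterval the trapezoid contributes (Δt_i/2)·[r(t_{i-1}) + r(t_i)].
Sum ≈ 4.18171.

4.18171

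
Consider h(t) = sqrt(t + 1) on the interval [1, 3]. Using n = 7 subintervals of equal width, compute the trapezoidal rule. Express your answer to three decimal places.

3.447

Δt = (3 − 1)/7 = 2/7.
h(1) ≈ 1.414, h(9/7) ≈ 1.512, h(11/7) ≈ 1.604, h(13/7) ≈ 1.690, h(15/7) ≈ 1.773, h(17/7) ≈ 1.852, h(19/7) ≈ 1.927, h(3) ≈ 2.000.
T_7 = (Δt/2)·[h(t_0) + 2h(t_1) + ... + 2h(t_{6}) + h(t_7)].
Sum ≈ 3.447.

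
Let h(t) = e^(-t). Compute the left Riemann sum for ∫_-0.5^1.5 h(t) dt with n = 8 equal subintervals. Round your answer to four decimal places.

1.6112

Δt = (1.5 − (-0.5))/8 = 0.25.
Left endpoints: -0.5, -0.25, 0, 0.25, 0.5, 0.75, 1, 1.25.
h(-0.5) ≈ 1.6487, h(-0.25) ≈ 1.2840, h(0) ≈ 1.0000, h(0.25) ≈ 0.7788, h(0.5) ≈ 0.6065, h(0.75) ≈ 0.4724, h(1) ≈ 0.3679, h(1.25) ≈ 0.2865.
Sum = Δt · [h(-0.5) + h(-0.25) + h(0) + ...].
Sum ≈ 1.6112.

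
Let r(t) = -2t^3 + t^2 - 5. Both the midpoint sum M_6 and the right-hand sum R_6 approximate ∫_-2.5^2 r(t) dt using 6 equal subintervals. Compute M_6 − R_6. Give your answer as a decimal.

16.98046875

M_6 = -3.62109375.
R_6 = -20.6015625.
M_6 − R_6 = 16.98046875.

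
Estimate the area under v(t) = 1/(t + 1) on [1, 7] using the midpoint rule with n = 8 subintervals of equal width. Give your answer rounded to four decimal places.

1.3809

Δt = (7 − 1)/8 = 0.75.
Midpoints: 1.375, 2.125, 2.875, 3.625, 4.375, 5.125, 5.875, 6.625.
v(1.375) = 8/19, v(2.125) = 0.32, v(2.875) = 8/31, v(3.625) = 8/37, v(4.375) = 8/43, v(5.125) = 8/49, v(5.875) = 8/55, v(6.625) = 8/61.
Sum = Δt · [v(1.375) + v(2.125) + v(2.875) + ...].
Sum ≈ 1.3809.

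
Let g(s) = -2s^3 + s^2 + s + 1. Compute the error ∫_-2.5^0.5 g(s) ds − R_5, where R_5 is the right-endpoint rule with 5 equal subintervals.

9.09

Exact integral: ∫_-2.5^0.5 g(s) ds = 24.75.
R_5 = 15.66.
Error = 24.75 − 15.66 = 9.09.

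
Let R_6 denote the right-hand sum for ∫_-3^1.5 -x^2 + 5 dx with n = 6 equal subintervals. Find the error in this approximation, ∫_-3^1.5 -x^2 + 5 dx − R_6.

Exact integral: ∫_-3^1.5 f(x) dx = 12.375.
R_6 = 14.484375.
Error = 12.375 − 14.484375 = -2.109375.

-2.109375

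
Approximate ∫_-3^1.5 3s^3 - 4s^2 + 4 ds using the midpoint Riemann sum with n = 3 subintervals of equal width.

-70.3828125

Δs = (1.5 − (-3))/3 = 1.5.
Midpoints: -2.25, -0.75, 0.75.
f(-2.25) = -50.421875, f(-0.75) = 0.484375, f(0.75) = 3.015625.
Sum = Δs · [f(-2.25) + f(-0.75) + f(0.75)].
Sum = -70.3828125.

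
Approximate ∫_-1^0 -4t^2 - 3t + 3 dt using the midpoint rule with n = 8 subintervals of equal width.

3.171875

Δt = (0 − (-1))/8 = 0.125.
Midpoints: -0.9375, -0.8125, -0.6875, -0.5625, -0.4375, -0.3125, -0.1875, -0.0625.
f(-0.9375) = 2.296875, f(-0.8125) = 2.796875, f(-0.6875) = 3.171875, f(-0.5625) = 3.421875, f(-0.4375) = 3.546875, f(-0.3125) = 3.546875, f(-0.1875) = 3.421875, f(-0.0625) = 3.171875.
Sum = Δt · [f(-0.9375) + f(-0.8125) + f(-0.6875) + ...].
Sum = 3.171875.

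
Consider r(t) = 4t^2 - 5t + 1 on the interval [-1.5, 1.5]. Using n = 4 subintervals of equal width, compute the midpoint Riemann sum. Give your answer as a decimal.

11.4375

Δt = (1.5 − (-1.5))/4 = 0.75.
Midpoints: -1.125, -0.375, 0.375, 1.125.
r(-1.125) = 11.6875, r(-0.375) = 3.4375, r(0.375) = -0.3125, r(1.125) = 0.4375.
Sum = Δt · [r(-1.125) + r(-0.375) + r(0.375) + r(1.125)].
Sum = 11.4375.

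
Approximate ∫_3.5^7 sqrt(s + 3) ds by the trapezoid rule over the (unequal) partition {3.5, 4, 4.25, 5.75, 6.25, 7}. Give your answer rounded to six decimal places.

10.030301

Subinterval widths: 0.5, 0.25, 1.5, 0.5, 0.75.
f(3.5) ≈ 2.549510, f(4) ≈ 2.645751, f(4.25) ≈ 2.692582, f(5.75) ≈ 2.958040, f(6.25) ≈ 3.041381, f(7) ≈ 3.162278.
On each subinterval the trapezoid contributes (Δs_i/2)·[f(s_{i-1}) + f(s_i)].
Sum ≈ 10.030301.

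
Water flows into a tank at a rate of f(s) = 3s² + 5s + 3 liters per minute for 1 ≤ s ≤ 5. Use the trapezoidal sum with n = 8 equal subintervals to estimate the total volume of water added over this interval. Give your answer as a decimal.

196.5

Δs = (5 − 1)/8 = 0.5.
f(1) = 11, f(1.5) = 17.25, f(2) = 25, f(2.5) = 34.25, f(3) = 45, f(3.5) = 57.25, f(4) = 71, f(4.5) = 86.25, f(5) = 103.
T_8 = (Δs/2)·[f(s_0) + 2f(s_1) + ... + 2f(s_{7}) + f(s_8)].
Sum = 196.5.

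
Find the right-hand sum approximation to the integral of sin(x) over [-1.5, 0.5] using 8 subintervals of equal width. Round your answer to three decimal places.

Δx = (0.5 − (-1.5))/8 = 0.25.
Right endpoints: -1.25, -1, -0.75, -0.5, -0.25, 0, 0.25, 0.5.
f(-1.25) ≈ -0.949, f(-1) ≈ -0.841, f(-0.75) ≈ -0.682, f(-0.5) ≈ -0.479, f(-0.25) ≈ -0.247, f(0) ≈ 0.000, f(0.25) ≈ 0.247, f(0.5) ≈ 0.479.
Sum = Δx · [f(-1.25) + f(-1) + f(-0.75) + ...].
Sum ≈ -0.618.

-0.618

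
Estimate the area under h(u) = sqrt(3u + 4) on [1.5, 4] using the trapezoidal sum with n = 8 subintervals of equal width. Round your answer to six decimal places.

Δu = (4 − 1.5)/8 = 0.3125.
h(1.5) ≈ 2.915476, h(1.8125) ≈ 3.072051, h(2.125) ≈ 3.221025, h(2.4375) ≈ 3.363406, h(2.75) ≈ 3.500000, h(3.0625) ≈ 3.631460, h(3.375) ≈ 3.758324, h(3.6875) ≈ 3.881044, h(4) ≈ 4.000000.
T_8 = (Δu/2)·[h(u_0) + 2h(u_1) + ... + 2h(u_{7}) + h(u_8)].
Sum ≈ 8.714077.

8.714077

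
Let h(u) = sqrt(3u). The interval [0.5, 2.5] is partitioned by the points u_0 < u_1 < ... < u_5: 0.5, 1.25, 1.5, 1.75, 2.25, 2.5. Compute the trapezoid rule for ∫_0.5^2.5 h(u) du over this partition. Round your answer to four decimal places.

4.1337

Subinterval widths: 0.75, 0.25, 0.25, 0.5, 0.25.
h(0.5) ≈ 1.2247, h(1.25) ≈ 1.9365, h(1.5) ≈ 2.1213, h(1.75) ≈ 2.2913, h(2.25) ≈ 2.5981, h(2.5) ≈ 2.7386.
On each subinterval the trapezoid contributes (Δu_i/2)·[h(u_{i-1}) + h(u_i)].
Sum ≈ 4.1337.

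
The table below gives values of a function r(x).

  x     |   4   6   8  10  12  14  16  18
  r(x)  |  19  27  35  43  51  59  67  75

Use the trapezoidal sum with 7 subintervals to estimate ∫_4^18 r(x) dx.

Δx = 2.
T_7 = (2/2)·[19 + 2·27 + 2·35 + 2·43 + 2·51 + 2·59 + 2·67 + 75] = 658.

658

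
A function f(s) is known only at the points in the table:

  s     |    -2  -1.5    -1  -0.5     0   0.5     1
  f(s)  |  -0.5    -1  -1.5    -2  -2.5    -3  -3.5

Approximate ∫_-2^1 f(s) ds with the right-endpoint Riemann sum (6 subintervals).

-6.75

Δs = 0.5.
Sum = 0.5·[(-1) + (-1.5) + (-2) + (-2.5) + (-3) + (-3.5)] = -6.75.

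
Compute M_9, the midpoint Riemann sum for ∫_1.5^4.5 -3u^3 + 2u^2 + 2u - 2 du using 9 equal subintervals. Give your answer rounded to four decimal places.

Δu = (4.5 − 1.5)/9 = 1/3.
Midpoints: 5/3, 2, 7/3, 8/3, 3, 10/3, 11/3, 4, 13/3.
f(5/3) = -7, f(2) = -14, f(7/3) = -221/9, f(8/3) = -118/3, f(3) = -59, f(10/3) = -758/9, f(11/3) = -347/3, f(4) = -154, f(13/3) = -1799/9.
Sum = Δu · [f(5/3) + f(2) + f(7/3) + ...].
Sum ≈ -232.5556.

-232.5556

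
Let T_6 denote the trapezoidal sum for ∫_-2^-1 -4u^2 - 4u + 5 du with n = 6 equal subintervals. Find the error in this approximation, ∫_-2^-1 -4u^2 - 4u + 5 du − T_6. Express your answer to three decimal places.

0.019

Exact integral: ∫_-2^-1 f(u) du ≈ 1.66667.
T_6 ≈ 1.64815.
Error ≈ 1.66667 − 1.64815 ≈ 0.019.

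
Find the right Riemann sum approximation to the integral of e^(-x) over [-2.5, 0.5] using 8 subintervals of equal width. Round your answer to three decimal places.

Δx = (0.5 − (-2.5))/8 = 0.375.
Right endpoints: -2.125, -1.75, -1.375, -1, -0.625, -0.25, 0.125, 0.5.
f(-2.125) ≈ 8.373, f(-1.75) ≈ 5.755, f(-1.375) ≈ 3.955, f(-1) ≈ 2.718, f(-0.625) ≈ 1.868, f(-0.25) ≈ 1.284, f(0.125) ≈ 0.882, f(0.5) ≈ 0.607.
Sum = Δx · [f(-2.125) + f(-1.75) + f(-1.375) + ...].
Sum ≈ 9.541.

9.541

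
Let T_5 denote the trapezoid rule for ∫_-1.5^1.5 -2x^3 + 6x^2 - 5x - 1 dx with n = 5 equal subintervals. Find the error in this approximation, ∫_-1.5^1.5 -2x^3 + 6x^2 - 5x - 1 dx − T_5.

-1.08

Exact integral: ∫_-1.5^1.5 f(x) dx = 10.5.
T_5 = 11.58.
Error = 10.5 − 11.58 = -1.08.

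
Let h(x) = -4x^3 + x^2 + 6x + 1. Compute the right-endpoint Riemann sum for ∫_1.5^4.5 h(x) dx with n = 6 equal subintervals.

-401.875

Δx = (4.5 − 1.5)/6 = 0.5.
Right endpoints: 2, 2.5, 3, 3.5, 4, 4.5.
h(2) = -15, h(2.5) = -40.25, h(3) = -80, h(3.5) = -137.25, h(4) = -215, h(4.5) = -316.25.
Sum = Δx · [h(2) + h(2.5) + h(3) + ...].
Sum = -401.875.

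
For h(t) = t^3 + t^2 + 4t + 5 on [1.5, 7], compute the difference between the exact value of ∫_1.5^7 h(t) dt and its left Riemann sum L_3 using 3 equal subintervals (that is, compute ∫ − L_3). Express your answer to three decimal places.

Exact integral: ∫_1.5^7 h(t) dt ≈ 833.19271.
L_3 ≈ 501.21296.
Error ≈ 833.19271 − 501.21296 ≈ 331.980.

331.980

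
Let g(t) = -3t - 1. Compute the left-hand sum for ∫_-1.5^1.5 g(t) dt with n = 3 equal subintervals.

Δt = (1.5 − (-1.5))/3 = 1.
Left endpoints: -1.5, -0.5, 0.5.
g(-1.5) = 3.5, g(-0.5) = 0.5, g(0.5) = -2.5.
Sum = Δt · [g(-1.5) + g(-0.5) + g(0.5)].
Sum = 1.5.

1.5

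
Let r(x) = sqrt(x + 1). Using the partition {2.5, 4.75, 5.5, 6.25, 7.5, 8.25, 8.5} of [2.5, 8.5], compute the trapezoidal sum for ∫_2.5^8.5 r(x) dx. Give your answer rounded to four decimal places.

Subinterval widths: 2.25, 0.75, 0.75, 1.25, 0.75, 0.25.
r(2.5) ≈ 1.8708, r(4.75) ≈ 2.3979, r(5.5) ≈ 2.5495, r(6.25) ≈ 2.6926, r(7.5) ≈ 2.9155, r(8.25) ≈ 3.0414, r(8.5) ≈ 3.0822.
On each subinterval the trapezoid contributes (Δx_i/2)·[r(x_{i-1}) + r(x_i)].
Sum ≈ 15.1277.

15.1277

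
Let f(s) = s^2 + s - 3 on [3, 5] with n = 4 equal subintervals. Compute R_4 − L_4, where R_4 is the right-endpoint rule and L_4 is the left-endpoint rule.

R_4 = 39.25.
L_4 = 30.25.
R_4 − L_4 = 9.

9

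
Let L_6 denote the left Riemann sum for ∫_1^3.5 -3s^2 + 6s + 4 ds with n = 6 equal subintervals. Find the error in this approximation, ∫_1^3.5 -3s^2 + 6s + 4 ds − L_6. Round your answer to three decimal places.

-3.689

Exact integral: ∫_1^3.5 f(s) ds = 1.875.
L_6 ≈ 5.56424.
Error ≈ 1.875 − 5.56424 ≈ -3.689.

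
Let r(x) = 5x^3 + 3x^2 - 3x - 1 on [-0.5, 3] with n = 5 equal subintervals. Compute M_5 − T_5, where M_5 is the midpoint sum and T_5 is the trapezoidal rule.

M_5 = 108.5634375.
T_5 = 117.88875.
M_5 − T_5 = -9.3253125.

-9.3253125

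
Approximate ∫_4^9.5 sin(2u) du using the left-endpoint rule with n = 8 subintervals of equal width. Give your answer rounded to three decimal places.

Δu = (9.5 − 4)/8 = 0.6875.
Left endpoints: 4, 4.6875, 5.375, 6.0625, 6.75, 7.4375, 8.125, 8.8125.
f(4) ≈ 0.989, f(4.6875) ≈ 0.050, f(5.375) ≈ -0.970, f(6.0625) ≈ -0.427, f(6.75) ≈ 0.804, f(7.4375) ≈ 0.740, f(8.125) ≈ -0.516, f(8.8125) ≈ -0.941.
Sum = Δu · [f(4) + f(4.6875) + f(5.375) + ...].
Sum ≈ -0.186.

-0.186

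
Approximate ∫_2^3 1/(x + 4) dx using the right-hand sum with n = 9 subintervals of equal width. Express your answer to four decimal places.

Δx = (3 − 2)/9 = 1/9.
Right endpoints: 19/9, 20/9, 7/3, 22/9, 23/9, 8/3, 25/9, 26/9, 3.
f(19/9) = 9/55, f(20/9) = 9/56, f(7/3) = 3/19, f(22/9) = 9/58, f(23/9) = 9/59, f(8/3) = 0.15, f(25/9) = 9/61, f(26/9) = 9/62, f(3) = 1/7.
Sum = Δx · [f(19/9) + f(20/9) + f(7/3) + ...].
Sum ≈ 0.1528.

0.1528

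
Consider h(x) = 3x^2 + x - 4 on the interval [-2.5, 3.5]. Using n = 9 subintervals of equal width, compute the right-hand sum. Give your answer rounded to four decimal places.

Δx = (3.5 − (-2.5))/9 = 2/3.
Right endpoints: -11/6, -7/6, -0.5, 1/6, 5/6, 1.5, 13/6, 17/6, 3.5.
h(-11/6) = 4.25, h(-7/6) = -13/12, h(-0.5) = -3.75, h(1/6) = -3.75, h(5/6) = -13/12, h(1.5) = 4.25, h(13/6) = 12.25, h(17/6) = 275/12, h(3.5) = 36.25.
Sum = Δx · [h(-11/6) + h(-7/6) + h(-0.5) + ...].
Sum ≈ 46.8333.

46.8333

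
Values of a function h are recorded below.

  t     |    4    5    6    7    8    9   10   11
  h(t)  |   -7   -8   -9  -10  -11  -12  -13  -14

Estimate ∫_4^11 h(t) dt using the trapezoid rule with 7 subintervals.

Δt = 1.
T_7 = (1/2)·[(-7) + 2·(-8) + 2·(-9) + 2·(-10) + 2·(-11) + 2·(-12) + 2·(-13) + (-14)] = -73.5.

-73.5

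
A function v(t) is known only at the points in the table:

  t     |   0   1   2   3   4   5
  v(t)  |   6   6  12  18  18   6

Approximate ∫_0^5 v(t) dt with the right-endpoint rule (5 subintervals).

Δt = 1.
Sum = 1·[6 + 12 + 18 + 18 + 6] = 60.

60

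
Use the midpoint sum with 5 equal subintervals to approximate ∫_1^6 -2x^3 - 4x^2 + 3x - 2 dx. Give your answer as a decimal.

-881.25

Δx = (6 − 1)/5 = 1.
Midpoints: 1.5, 2.5, 3.5, 4.5, 5.5.
f(1.5) = -13.25, f(2.5) = -50.75, f(3.5) = -126.25, f(4.5) = -251.75, f(5.5) = -439.25.
Sum = Δx · [f(1.5) + f(2.5) + f(3.5) + f(4.5) + f(5.5)].
Sum = -881.25.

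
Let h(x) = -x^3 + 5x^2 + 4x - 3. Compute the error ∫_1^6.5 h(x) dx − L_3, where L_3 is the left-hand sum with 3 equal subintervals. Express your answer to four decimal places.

Exact integral: ∫_1^6.5 h(x) dx ≈ 76.026042.
L_3 ≈ 98.363426.
Error ≈ 76.026042 − 98.363426 ≈ -22.3374.

-22.3374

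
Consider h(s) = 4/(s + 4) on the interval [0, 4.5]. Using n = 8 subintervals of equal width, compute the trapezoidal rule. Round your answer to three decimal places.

3.020

Δs = (4.5 − 0)/8 = 0.5625.
h(0) = 1, h(0.5625) = 64/73, h(1.125) = 32/41, h(1.6875) = 64/91, h(2.25) = 0.64, h(2.8125) = 64/109, h(3.375) = 32/59, h(3.9375) = 64/127, h(4.5) = 8/17.
T_8 = (Δs/2)·[h(s_0) + 2h(s_1) + ... + 2h(s_{7}) + h(s_8)].
Sum ≈ 3.020.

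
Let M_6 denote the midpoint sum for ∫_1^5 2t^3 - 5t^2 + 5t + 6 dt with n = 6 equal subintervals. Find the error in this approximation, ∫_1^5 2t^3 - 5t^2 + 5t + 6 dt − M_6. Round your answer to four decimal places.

Exact integral: ∫_1^5 f(t) dt ≈ 189.333333.
M_6 ≈ 187.407407.
Error ≈ 189.333333 − 187.407407 ≈ 1.9259.

1.9259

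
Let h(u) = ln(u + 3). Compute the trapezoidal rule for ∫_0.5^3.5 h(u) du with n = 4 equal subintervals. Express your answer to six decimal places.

4.775879

Δu = (3.5 − 0.5)/4 = 0.75.
h(0.5) ≈ 1.252763, h(1.25) ≈ 1.446919, h(2) ≈ 1.609438, h(2.75) ≈ 1.749200, h(3.5) ≈ 1.871802.
T_4 = (Δu/2)·[h(u_0) + 2h(u_1) + 2h(u_2) + 2h(u_3) + h(u_4)].
Sum ≈ 4.775879.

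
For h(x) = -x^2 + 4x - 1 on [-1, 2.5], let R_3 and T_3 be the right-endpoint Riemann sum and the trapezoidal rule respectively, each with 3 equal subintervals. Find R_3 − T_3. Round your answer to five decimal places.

R_3 ≈ 5.7685185.
T_3 ≈ 0.6643519.
R_3 − T_3 ≈ 5.10417.

5.10417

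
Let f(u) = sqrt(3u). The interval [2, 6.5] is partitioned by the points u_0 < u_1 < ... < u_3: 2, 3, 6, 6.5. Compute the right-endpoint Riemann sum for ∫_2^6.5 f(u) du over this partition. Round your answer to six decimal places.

Subinterval widths: 1, 3, 0.5.
Right endpoints: 3, 6, 6.5.
f(3) ≈ 3.000000, f(6) ≈ 4.242641, f(6.5) ≈ 4.415880.
Sum = Σ Δu_i · f(u_i).
Sum ≈ 17.935862.

17.935862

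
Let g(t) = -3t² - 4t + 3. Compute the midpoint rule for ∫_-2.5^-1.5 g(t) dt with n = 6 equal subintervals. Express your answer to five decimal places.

-1.24306

Δt = (-1.5 − (-2.5))/6 = 1/6.
Midpoints: -29/12, -2.25, -25/12, -23/12, -1.75, -19/12.
g(-29/12) = -233/48, g(-2.25) = -3.1875, g(-25/12) = -1.6875, g(-23/12) = -17/48, g(-1.75) = 0.8125, g(-19/12) = 1.8125.
Sum = Δt · [g(-29/12) + g(-2.25) + g(-25/12) + ...].
Sum ≈ -1.24306.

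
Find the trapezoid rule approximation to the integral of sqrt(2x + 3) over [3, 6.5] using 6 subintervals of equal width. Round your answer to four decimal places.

12.3310

Δx = (6.5 − 3)/6 = 7/12.
f(3) ≈ 3.0000, f(43/12) ≈ 3.1885, f(25/6) ≈ 3.3665, f(4.75) ≈ 3.5355, f(16/3) ≈ 3.6968, f(71/12) ≈ 3.8514, f(6.5) ≈ 4.0000.
T_6 = (Δx/2)·[f(x_0) + 2f(x_1) + ... + 2f(x_{5}) + f(x_6)].
Sum ≈ 12.3310.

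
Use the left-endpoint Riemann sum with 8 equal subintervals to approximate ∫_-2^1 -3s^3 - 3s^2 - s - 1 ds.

4.79296875

Δs = (1 − (-2))/8 = 0.375.
Left endpoints: -2, -1.625, -1.25, -0.875, -0.5, -0.125, 0.25, 0.625.
f(-2) = 13, f(-1.625) = 2855/512, f(-1.25) = 1.421875, f(-0.875) = -211/512, f(-0.5) = -0.875, f(-0.125) = -469/512, f(0.25) = -1.484375, f(0.625) = -1807/512.
Sum = Δs · [f(-2) + f(-1.625) + f(-1.25) + ...].
Sum = 4.79296875.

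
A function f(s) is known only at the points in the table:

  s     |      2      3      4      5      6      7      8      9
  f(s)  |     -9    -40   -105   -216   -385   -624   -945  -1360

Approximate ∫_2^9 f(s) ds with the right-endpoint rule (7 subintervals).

Δs = 1.
Sum = 1·[(-40) + (-105) + (-216) + (-385) + (-624) + (-945) + (-1360)] = -3675.

-3675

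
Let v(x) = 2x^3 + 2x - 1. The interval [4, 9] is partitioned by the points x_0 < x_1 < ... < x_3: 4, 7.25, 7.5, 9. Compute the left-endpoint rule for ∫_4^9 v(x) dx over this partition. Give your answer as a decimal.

Subinterval widths: 3.25, 0.25, 1.5.
Left endpoints: 4, 7.25, 7.5.
v(4) = 135, v(7.25) = 775.65625, v(7.5) = 857.75.
Sum = Σ Δx_i · v(x_i).
Sum = 1919.2890625.

1919.2890625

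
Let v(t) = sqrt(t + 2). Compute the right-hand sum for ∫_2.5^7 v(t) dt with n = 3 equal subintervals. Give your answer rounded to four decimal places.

12.2822

Δt = (7 − 2.5)/3 = 1.5.
Right endpoints: 4, 5.5, 7.
v(4) ≈ 2.4495, v(5.5) ≈ 2.7386, v(7) ≈ 3.0000.
Sum = Δt · [v(4) + v(5.5) + v(7)].
Sum ≈ 12.2822.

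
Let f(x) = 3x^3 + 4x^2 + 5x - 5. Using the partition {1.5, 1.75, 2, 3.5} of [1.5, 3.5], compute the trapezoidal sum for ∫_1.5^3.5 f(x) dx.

Subinterval widths: 0.25, 0.25, 1.5.
f(1.5) = 21.625, f(1.75) = 32.078125, f(2) = 45, f(3.5) = 190.125.
On each subinterval the trapezoid contributes (Δx_i/2)·[f(x_{i-1}) + f(x_i)].
Sum = 192.69140625.

192.69140625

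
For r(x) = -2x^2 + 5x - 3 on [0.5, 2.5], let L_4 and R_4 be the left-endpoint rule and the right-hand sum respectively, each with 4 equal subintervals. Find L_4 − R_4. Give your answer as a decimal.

L_4 = -1.
R_4 = -2.
L_4 − R_4 = 1.

1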